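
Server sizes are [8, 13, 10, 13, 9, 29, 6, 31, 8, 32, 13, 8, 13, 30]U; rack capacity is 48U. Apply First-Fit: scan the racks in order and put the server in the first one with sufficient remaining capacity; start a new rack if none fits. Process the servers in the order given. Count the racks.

8U → rack 1 (remaining 40U)
13U → rack 1 (remaining 27U)
10U → rack 1 (remaining 17U)
13U → rack 1 (remaining 4U)
9U → rack 2 (remaining 39U)
29U → rack 2 (remaining 10U)
6U → rack 2 (remaining 4U)
31U → rack 3 (remaining 17U)
8U → rack 3 (remaining 9U)
32U → rack 4 (remaining 16U)
13U → rack 4 (remaining 3U)
8U → rack 3 (remaining 1U)
13U → rack 5 (remaining 35U)
30U → rack 5 (remaining 5U)

5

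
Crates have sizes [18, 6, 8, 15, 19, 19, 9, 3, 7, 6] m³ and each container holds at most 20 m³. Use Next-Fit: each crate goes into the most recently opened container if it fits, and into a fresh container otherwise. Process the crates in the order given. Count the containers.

container 1: place 18 m³, 2 m³ left
container 2: place 6 m³, 14 m³ left
container 2: place 8 m³, 6 m³ left
container 3: place 15 m³, 5 m³ left
container 4: place 19 m³, 1 m³ left
container 5: place 19 m³, 1 m³ left
container 6: place 9 m³, 11 m³ left
container 6: place 3 m³, 8 m³ left
container 6: place 7 m³, 1 m³ left
container 7: place 6 m³, 14 m³ left
Final containers: [18] [6,8] [15] [19] [19] [9,3,7] [6].

7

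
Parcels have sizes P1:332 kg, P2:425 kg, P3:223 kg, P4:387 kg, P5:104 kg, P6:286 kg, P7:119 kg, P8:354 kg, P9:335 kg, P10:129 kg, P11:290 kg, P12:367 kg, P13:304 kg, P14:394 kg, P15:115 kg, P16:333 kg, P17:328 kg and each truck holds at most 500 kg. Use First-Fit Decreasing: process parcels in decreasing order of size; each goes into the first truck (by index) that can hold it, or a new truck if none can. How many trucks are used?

13

Sorted descending: 425, 394, 387, 367, 354, 335, 333, 332, 328, 304, 290, 286, 223, 129, 119, 115, 104.
truck 1: place 425 kg, 75 kg left
truck 2: place 394 kg, 106 kg left
truck 3: place 387 kg, 113 kg left
truck 4: place 367 kg, 133 kg left
truck 5: place 354 kg, 146 kg left
truck 6: place 335 kg, 165 kg left
truck 7: place 333 kg, 167 kg left
truck 8: place 332 kg, 168 kg left
truck 9: place 328 kg, 172 kg left
truck 10: place 304 kg, 196 kg left
truck 11: place 290 kg, 210 kg left
truck 12: place 286 kg, 214 kg left
truck 13: place 223 kg, 277 kg left
truck 4: place 129 kg, 4 kg left
truck 5: place 119 kg, 27 kg left
truck 6: place 115 kg, 50 kg left
truck 2: place 104 kg, 2 kg left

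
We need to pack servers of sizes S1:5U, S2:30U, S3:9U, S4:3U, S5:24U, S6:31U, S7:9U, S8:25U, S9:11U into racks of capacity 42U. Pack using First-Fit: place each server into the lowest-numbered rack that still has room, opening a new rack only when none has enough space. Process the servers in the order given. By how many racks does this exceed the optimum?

0

First-Fit: [5,30,3] [9,24,9] [31,11] [25] → 4 racks.
Total size 147U; any packing needs at least ⌈147/42⌉ = 4 racks.
So 4 is already optimal.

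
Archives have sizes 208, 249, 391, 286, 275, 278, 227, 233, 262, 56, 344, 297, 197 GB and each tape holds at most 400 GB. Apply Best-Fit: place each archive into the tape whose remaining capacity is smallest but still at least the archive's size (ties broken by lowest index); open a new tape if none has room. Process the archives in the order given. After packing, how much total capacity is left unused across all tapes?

1497

208 GB → tape 1 (remaining 192 GB)
249 GB → tape 2 (remaining 151 GB)
391 GB → tape 3 (remaining 9 GB)
286 GB → tape 4 (remaining 114 GB)
275 GB → tape 5 (remaining 125 GB)
278 GB → tape 6 (remaining 122 GB)
227 GB → tape 7 (remaining 173 GB)
233 GB → tape 8 (remaining 167 GB)
262 GB → tape 9 (remaining 138 GB)
56 GB → tape 4 (remaining 58 GB)
344 GB → tape 10 (remaining 56 GB)
297 GB → tape 11 (remaining 103 GB)
197 GB → tape 12 (remaining 203 GB)
12 tapes × 400 GB = 4800 GB; used 3303 GB; unused 1497 GB.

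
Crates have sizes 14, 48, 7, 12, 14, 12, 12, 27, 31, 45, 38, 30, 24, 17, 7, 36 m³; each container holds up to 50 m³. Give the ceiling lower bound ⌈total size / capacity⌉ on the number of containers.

Total size = 14 + 48 + 7 + 12 + 14 + 12 + 12 + 27 + 31 + 45 + 38 + 30 + 24 + 17 + 7 + 36 = 374 m³.
⌈374 / 50⌉ = 8.

8 containers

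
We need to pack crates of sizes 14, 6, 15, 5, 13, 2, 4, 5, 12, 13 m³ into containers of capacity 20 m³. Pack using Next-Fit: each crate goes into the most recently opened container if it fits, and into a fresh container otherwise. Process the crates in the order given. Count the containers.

14 m³ → container 1 (remaining 6 m³)
6 m³ → container 1 (remaining 0 m³)
15 m³ → container 2 (remaining 5 m³)
5 m³ → container 2 (remaining 0 m³)
13 m³ → container 3 (remaining 7 m³)
2 m³ → container 3 (remaining 5 m³)
4 m³ → container 3 (remaining 1 m³)
5 m³ → container 4 (remaining 15 m³)
12 m³ → container 4 (remaining 3 m³)
13 m³ → container 5 (remaining 7 m³)
Final containers: [14,6] [15,5] [13,2,4] [5,12] [13].

5 containers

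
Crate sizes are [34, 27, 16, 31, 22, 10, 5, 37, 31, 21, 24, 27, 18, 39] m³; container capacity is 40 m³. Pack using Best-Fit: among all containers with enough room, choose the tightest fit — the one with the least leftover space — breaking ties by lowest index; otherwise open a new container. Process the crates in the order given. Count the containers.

Put 34 m³ in container 1; 6 m³ remain.
Put 27 m³ in container 2; 13 m³ remain.
Put 16 m³ in container 3; 24 m³ remain.
Put 31 m³ in container 4; 9 m³ remain.
Put 22 m³ in container 3; 2 m³ remain.
Put 10 m³ in container 2; 3 m³ remain.
Put 5 m³ in container 1; 1 m³ remain.
Put 37 m³ in container 5; 3 m³ remain.
Put 31 m³ in container 6; 9 m³ remain.
Put 21 m³ in container 7; 19 m³ remain.
Put 24 m³ in container 8; 16 m³ remain.
Put 27 m³ in container 9; 13 m³ remain.
Put 18 m³ in container 7; 1 m³ remain.
Put 39 m³ in container 10; 1 m³ remain.

10 containers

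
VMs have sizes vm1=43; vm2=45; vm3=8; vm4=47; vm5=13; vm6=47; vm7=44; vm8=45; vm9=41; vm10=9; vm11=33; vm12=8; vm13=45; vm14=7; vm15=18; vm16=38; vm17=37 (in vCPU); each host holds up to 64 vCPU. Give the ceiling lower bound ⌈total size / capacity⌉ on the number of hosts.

9

Total size = 43 + 45 + 8 + 47 + 13 + 47 + 44 + 45 + 41 + 9 + 33 + 8 + 45 + 7 + 18 + 38 + 37 = 528 vCPU.
⌈528 / 64⌉ = 9.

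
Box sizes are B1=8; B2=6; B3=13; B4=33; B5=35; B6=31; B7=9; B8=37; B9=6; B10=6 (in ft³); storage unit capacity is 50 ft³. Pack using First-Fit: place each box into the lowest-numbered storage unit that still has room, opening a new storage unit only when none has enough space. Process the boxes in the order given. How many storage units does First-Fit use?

B1 (8 ft³) → storage unit 1 (remaining 42 ft³)
B2 (6 ft³) → storage unit 1 (remaining 36 ft³)
B3 (13 ft³) → storage unit 1 (remaining 23 ft³)
B4 (33 ft³) → storage unit 2 (remaining 17 ft³)
B5 (35 ft³) → storage unit 3 (remaining 15 ft³)
B6 (31 ft³) → storage unit 4 (remaining 19 ft³)
B7 (9 ft³) → storage unit 1 (remaining 14 ft³)
B8 (37 ft³) → storage unit 5 (remaining 13 ft³)
B9 (6 ft³) → storage unit 1 (remaining 8 ft³)
B10 (6 ft³) → storage unit 1 (remaining 2 ft³)

5 storage units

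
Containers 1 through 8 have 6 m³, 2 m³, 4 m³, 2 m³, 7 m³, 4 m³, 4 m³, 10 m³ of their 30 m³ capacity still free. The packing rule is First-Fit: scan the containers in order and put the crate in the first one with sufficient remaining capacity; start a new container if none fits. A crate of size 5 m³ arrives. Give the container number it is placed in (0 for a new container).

Containers with room: container 1 (6 m³), container 5 (7 m³), container 8 (10 m³).
The first with room is container 1.

1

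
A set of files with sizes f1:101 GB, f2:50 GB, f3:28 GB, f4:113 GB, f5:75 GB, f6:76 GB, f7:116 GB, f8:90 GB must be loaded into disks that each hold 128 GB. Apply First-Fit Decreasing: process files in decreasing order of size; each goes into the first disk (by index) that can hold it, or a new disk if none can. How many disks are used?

6 disks

Sorted descending: 116, 113, 101, 90, 76, 75, 50, 28.
Put 116 GB in disk 1; 12 GB remain.
Put 113 GB in disk 2; 15 GB remain.
Put 101 GB in disk 3; 27 GB remain.
Put 90 GB in disk 4; 38 GB remain.
Put 76 GB in disk 5; 52 GB remain.
Put 75 GB in disk 6; 53 GB remain.
Put 50 GB in disk 5; 2 GB remain.
Put 28 GB in disk 4; 10 GB remain.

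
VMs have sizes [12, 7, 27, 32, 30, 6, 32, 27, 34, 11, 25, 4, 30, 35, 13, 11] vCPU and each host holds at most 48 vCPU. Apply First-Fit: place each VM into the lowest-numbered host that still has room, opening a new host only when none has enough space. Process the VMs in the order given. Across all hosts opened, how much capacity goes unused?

96

12 vCPU → host 1 (remaining 36 vCPU)
7 vCPU → host 1 (remaining 29 vCPU)
27 vCPU → host 1 (remaining 2 vCPU)
32 vCPU → host 2 (remaining 16 vCPU)
30 vCPU → host 3 (remaining 18 vCPU)
6 vCPU → host 2 (remaining 10 vCPU)
32 vCPU → host 4 (remaining 16 vCPU)
27 vCPU → host 5 (remaining 21 vCPU)
34 vCPU → host 6 (remaining 14 vCPU)
11 vCPU → host 3 (remaining 7 vCPU)
25 vCPU → host 7 (remaining 23 vCPU)
4 vCPU → host 2 (remaining 6 vCPU)
30 vCPU → host 8 (remaining 18 vCPU)
35 vCPU → host 9 (remaining 13 vCPU)
13 vCPU → host 4 (remaining 3 vCPU)
11 vCPU → host 5 (remaining 10 vCPU)
9 hosts × 48 vCPU = 432 vCPU; used 336 vCPU; unused 96 vCPU.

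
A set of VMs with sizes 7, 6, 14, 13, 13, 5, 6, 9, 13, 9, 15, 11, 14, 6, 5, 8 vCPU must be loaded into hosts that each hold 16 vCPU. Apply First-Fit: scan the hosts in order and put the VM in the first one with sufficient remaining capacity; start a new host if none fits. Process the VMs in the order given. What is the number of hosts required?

7 vCPU → host 1 (remaining 9 vCPU)
6 vCPU → host 1 (remaining 3 vCPU)
14 vCPU → host 2 (remaining 2 vCPU)
13 vCPU → host 3 (remaining 3 vCPU)
13 vCPU → host 4 (remaining 3 vCPU)
5 vCPU → host 5 (remaining 11 vCPU)
6 vCPU → host 5 (remaining 5 vCPU)
9 vCPU → host 6 (remaining 7 vCPU)
13 vCPU → host 7 (remaining 3 vCPU)
9 vCPU → host 8 (remaining 7 vCPU)
15 vCPU → host 9 (remaining 1 vCPU)
11 vCPU → host 10 (remaining 5 vCPU)
14 vCPU → host 11 (remaining 2 vCPU)
6 vCPU → host 6 (remaining 1 vCPU)
5 vCPU → host 5 (remaining 0 vCPU)
8 vCPU → host 12 (remaining 8 vCPU)

12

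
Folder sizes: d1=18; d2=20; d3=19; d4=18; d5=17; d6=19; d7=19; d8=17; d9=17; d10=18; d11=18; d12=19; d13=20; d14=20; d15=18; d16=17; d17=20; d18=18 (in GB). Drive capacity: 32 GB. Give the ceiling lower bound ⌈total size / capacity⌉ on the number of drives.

Total size = 18 + 20 + 19 + 18 + 17 + 19 + 19 + 17 + 17 + 18 + 18 + 19 + 20 + 20 + 18 + 17 + 20 + 18 = 332 GB.
⌈332 / 32⌉ = 11.

11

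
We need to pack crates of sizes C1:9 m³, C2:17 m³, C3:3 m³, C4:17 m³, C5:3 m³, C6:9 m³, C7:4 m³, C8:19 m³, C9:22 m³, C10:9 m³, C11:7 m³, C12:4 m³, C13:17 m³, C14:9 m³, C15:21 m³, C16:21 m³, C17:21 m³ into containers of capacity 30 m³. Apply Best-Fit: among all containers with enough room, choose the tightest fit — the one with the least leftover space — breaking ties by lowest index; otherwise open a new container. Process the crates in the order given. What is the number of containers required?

container 1: place C1 (9 m³), 21 m³ left
container 1: place C2 (17 m³), 4 m³ left
container 1: place C3 (3 m³), 1 m³ left
container 2: place C4 (17 m³), 13 m³ left
container 2: place C5 (3 m³), 10 m³ left
container 2: place C6 (9 m³), 1 m³ left
container 3: place C7 (4 m³), 26 m³ left
container 3: place C8 (19 m³), 7 m³ left
container 4: place C9 (22 m³), 8 m³ left
container 5: place C10 (9 m³), 21 m³ left
container 3: place C11 (7 m³), 0 m³ left
container 4: place C12 (4 m³), 4 m³ left
container 5: place C13 (17 m³), 4 m³ left
container 6: place C14 (9 m³), 21 m³ left
container 6: place C15 (21 m³), 0 m³ left
container 7: place C16 (21 m³), 9 m³ left
container 8: place C17 (21 m³), 9 m³ left

8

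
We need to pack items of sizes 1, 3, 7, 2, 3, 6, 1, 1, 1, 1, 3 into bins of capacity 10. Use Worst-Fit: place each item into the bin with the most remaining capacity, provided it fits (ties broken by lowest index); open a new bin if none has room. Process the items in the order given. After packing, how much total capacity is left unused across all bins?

Put 1 in bin 1; 9 remain.
Put 3 in bin 1; 6 remain.
Put 7 in bin 2; 3 remain.
Put 2 in bin 1; 4 remain.
Put 3 in bin 1; 1 remain.
Put 6 in bin 3; 4 remain.
Put 1 in bin 3; 3 remain.
Put 1 in bin 2; 2 remain.
Put 1 in bin 3; 2 remain.
Put 1 in bin 2; 1 remain.
Put 3 in bin 4; 7 remain.
4 bins × 10 = 40; used 29; unused 11.

11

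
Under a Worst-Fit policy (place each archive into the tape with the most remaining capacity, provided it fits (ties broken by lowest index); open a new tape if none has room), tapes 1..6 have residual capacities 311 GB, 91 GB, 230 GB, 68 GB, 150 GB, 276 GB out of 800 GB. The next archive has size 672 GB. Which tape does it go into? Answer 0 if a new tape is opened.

0

No tape has ≥ 672 GB free, so a new tape is opened.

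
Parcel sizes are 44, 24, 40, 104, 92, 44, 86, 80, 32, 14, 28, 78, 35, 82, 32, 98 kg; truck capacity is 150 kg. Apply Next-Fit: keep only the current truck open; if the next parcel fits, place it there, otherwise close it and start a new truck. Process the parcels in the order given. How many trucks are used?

8

Put 44 kg in truck 1; 106 kg remain.
Put 24 kg in truck 1; 82 kg remain.
Put 40 kg in truck 1; 42 kg remain.
Put 104 kg in truck 2; 46 kg remain.
Put 92 kg in truck 3; 58 kg remain.
Put 44 kg in truck 3; 14 kg remain.
Put 86 kg in truck 4; 64 kg remain.
Put 80 kg in truck 5; 70 kg remain.
Put 32 kg in truck 5; 38 kg remain.
Put 14 kg in truck 5; 24 kg remain.
Put 28 kg in truck 6; 122 kg remain.
Put 78 kg in truck 6; 44 kg remain.
Put 35 kg in truck 6; 9 kg remain.
Put 82 kg in truck 7; 68 kg remain.
Put 32 kg in truck 7; 36 kg remain.
Put 98 kg in truck 8; 52 kg remain.
Final trucks: [44,24,40] [104] [92,44] [86] [80,32,14] [28,78,35] [82,32] [98].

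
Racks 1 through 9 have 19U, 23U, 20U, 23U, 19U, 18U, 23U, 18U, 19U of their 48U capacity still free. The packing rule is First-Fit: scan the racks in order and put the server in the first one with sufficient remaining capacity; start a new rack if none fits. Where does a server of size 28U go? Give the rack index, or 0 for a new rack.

No rack has ≥ 28U free, so a new rack is opened.

0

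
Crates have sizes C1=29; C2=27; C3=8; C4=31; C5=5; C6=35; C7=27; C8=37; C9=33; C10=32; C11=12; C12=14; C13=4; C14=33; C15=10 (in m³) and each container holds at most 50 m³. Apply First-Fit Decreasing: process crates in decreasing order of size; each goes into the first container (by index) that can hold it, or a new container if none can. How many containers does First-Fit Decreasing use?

9

Sorted descending: 37, 35, 33, 33, 32, 31, 29, 27, 27, 14, 12, 10, 8, 5, 4.
Put 37 m³ in container 1; 13 m³ remain.
Put 35 m³ in container 2; 15 m³ remain.
Put 33 m³ in container 3; 17 m³ remain.
Put 33 m³ in container 4; 17 m³ remain.
Put 32 m³ in container 5; 18 m³ remain.
Put 31 m³ in container 6; 19 m³ remain.
Put 29 m³ in container 7; 21 m³ remain.
Put 27 m³ in container 8; 23 m³ remain.
Put 27 m³ in container 9; 23 m³ remain.
Put 14 m³ in container 2; 1 m³ remain.
Put 12 m³ in container 1; 1 m³ remain.
Put 10 m³ in container 3; 7 m³ remain.
Put 8 m³ in container 4; 9 m³ remain.
Put 5 m³ in container 3; 2 m³ remain.
Put 4 m³ in container 4; 5 m³ remain.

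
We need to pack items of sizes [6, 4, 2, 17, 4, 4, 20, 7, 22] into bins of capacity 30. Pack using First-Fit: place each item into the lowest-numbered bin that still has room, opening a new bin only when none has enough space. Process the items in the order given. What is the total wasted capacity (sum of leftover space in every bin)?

4

6 → bin 1 (remaining 24)
4 → bin 1 (remaining 20)
2 → bin 1 (remaining 18)
17 → bin 1 (remaining 1)
4 → bin 2 (remaining 26)
4 → bin 2 (remaining 22)
20 → bin 2 (remaining 2)
7 → bin 3 (remaining 23)
22 → bin 3 (remaining 1)
3 bins × 30 = 90; used 86; unused 4.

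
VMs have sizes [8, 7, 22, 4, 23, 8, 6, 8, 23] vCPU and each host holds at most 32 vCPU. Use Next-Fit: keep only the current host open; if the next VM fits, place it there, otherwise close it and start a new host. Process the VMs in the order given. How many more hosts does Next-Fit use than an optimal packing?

Next-Fit: [8,7] [22,4] [23,8] [6,8] [23] → 5 hosts.
Total size 109 vCPU; any packing needs at least ⌈109/32⌉ = 4 hosts.
An optimal packing achieves that bound: [23,8] [23,8] [22,8] [7,6,4] → 4 hosts.
Excess: 5 − 4 = 1.

1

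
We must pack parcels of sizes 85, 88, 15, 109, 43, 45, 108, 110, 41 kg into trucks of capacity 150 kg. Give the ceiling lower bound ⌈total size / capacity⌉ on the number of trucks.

5

Total size = 85 + 88 + 15 + 109 + 43 + 45 + 108 + 110 + 41 = 644 kg.
⌈644 / 150⌉ = 5.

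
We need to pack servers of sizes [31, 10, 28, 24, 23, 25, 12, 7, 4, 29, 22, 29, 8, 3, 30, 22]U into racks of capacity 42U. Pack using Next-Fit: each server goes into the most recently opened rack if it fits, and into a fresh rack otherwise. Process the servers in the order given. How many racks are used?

rack 1: place 31U, 11U left
rack 1: place 10U, 1U left
rack 2: place 28U, 14U left
rack 3: place 24U, 18U left
rack 4: place 23U, 19U left
rack 5: place 25U, 17U left
rack 5: place 12U, 5U left
rack 6: place 7U, 35U left
rack 6: place 4U, 31U left
rack 6: place 29U, 2U left
rack 7: place 22U, 20U left
rack 8: place 29U, 13U left
rack 8: place 8U, 5U left
rack 8: place 3U, 2U left
rack 9: place 30U, 12U left
rack 10: place 22U, 20U left
Final racks: [31,10] [28] [24] [23] [25,12] [7,4,29] [22] [29,8,3] [30] [22].

10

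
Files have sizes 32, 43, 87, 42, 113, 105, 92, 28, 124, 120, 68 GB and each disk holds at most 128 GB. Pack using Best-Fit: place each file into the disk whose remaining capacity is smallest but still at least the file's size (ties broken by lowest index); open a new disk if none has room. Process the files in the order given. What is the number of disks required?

Put 32 GB in disk 1; 96 GB remain.
Put 43 GB in disk 1; 53 GB remain.
Put 87 GB in disk 2; 41 GB remain.
Put 42 GB in disk 1; 11 GB remain.
Put 113 GB in disk 3; 15 GB remain.
Put 105 GB in disk 4; 23 GB remain.
Put 92 GB in disk 5; 36 GB remain.
Put 28 GB in disk 5; 8 GB remain.
Put 124 GB in disk 6; 4 GB remain.
Put 120 GB in disk 7; 8 GB remain.
Put 68 GB in disk 8; 60 GB remain.

8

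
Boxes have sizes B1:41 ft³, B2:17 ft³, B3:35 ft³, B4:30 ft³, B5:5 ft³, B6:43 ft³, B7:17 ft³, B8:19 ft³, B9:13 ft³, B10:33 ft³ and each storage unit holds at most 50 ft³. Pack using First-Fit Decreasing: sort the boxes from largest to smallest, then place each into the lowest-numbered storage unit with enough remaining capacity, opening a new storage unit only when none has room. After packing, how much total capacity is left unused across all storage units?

47

Sorted descending: 43, 41, 35, 33, 30, 19, 17, 17, 13, 5.
storage unit 1: place 43 ft³, 7 ft³ left
storage unit 2: place 41 ft³, 9 ft³ left
storage unit 3: place 35 ft³, 15 ft³ left
storage unit 4: place 33 ft³, 17 ft³ left
storage unit 5: place 30 ft³, 20 ft³ left
storage unit 5: place 19 ft³, 1 ft³ left
storage unit 4: place 17 ft³, 0 ft³ left
storage unit 6: place 17 ft³, 33 ft³ left
storage unit 3: place 13 ft³, 2 ft³ left
storage unit 1: place 5 ft³, 2 ft³ left
6 storage units × 50 ft³ = 300 ft³; used 253 ft³; unused 47 ft³.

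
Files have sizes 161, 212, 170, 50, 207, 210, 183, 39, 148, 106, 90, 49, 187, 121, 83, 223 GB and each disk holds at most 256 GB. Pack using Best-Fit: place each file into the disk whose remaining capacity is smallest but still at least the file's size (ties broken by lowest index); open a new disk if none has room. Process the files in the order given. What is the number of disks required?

10 disks

disk 1: place 161 GB, 95 GB left
disk 2: place 212 GB, 44 GB left
disk 3: place 170 GB, 86 GB left
disk 3: place 50 GB, 36 GB left
disk 4: place 207 GB, 49 GB left
disk 5: place 210 GB, 46 GB left
disk 6: place 183 GB, 73 GB left
disk 2: place 39 GB, 5 GB left
disk 7: place 148 GB, 108 GB left
disk 7: place 106 GB, 2 GB left
disk 1: place 90 GB, 5 GB left
disk 4: place 49 GB, 0 GB left
disk 8: place 187 GB, 69 GB left
disk 9: place 121 GB, 135 GB left
disk 9: place 83 GB, 52 GB left
disk 10: place 223 GB, 33 GB left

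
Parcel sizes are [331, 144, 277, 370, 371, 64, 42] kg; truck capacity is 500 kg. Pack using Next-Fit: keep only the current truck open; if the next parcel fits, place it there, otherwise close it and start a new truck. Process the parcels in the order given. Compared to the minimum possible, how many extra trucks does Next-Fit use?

Next-Fit: [331,144] [277] [370] [371,64,42] → 4 trucks.
Total size 1599 kg; any packing needs at least ⌈1599/500⌉ = 4 trucks.
So 4 is already optimal.

0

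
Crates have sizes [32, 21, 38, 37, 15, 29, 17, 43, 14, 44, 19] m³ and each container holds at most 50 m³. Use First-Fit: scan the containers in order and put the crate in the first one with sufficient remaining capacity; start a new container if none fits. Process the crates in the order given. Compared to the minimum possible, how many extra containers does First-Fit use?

First-Fit: [32,15] [21,29] [38] [37] [17,14,19] [43] [44] → 7 containers.
Total size 309 m³; any packing needs at least ⌈309/50⌉ = 7 containers.
So 7 is already optimal.

0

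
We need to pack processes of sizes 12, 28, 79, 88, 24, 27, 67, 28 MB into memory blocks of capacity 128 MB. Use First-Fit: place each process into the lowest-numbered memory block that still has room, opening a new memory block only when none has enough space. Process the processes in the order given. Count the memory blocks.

3 memory blocks

12 MB → memory block 1 (remaining 116 MB)
28 MB → memory block 1 (remaining 88 MB)
79 MB → memory block 1 (remaining 9 MB)
88 MB → memory block 2 (remaining 40 MB)
24 MB → memory block 2 (remaining 16 MB)
27 MB → memory block 3 (remaining 101 MB)
67 MB → memory block 3 (remaining 34 MB)
28 MB → memory block 3 (remaining 6 MB)
Final memory blocks: [12,28,79] [88,24] [27,67,28].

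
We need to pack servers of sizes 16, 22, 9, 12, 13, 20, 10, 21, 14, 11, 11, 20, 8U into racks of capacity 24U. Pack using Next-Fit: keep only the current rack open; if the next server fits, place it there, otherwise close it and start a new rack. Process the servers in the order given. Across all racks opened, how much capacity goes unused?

16U → rack 1 (remaining 8U)
22U → rack 2 (remaining 2U)
9U → rack 3 (remaining 15U)
12U → rack 3 (remaining 3U)
13U → rack 4 (remaining 11U)
20U → rack 5 (remaining 4U)
10U → rack 6 (remaining 14U)
21U → rack 7 (remaining 3U)
14U → rack 8 (remaining 10U)
11U → rack 9 (remaining 13U)
11U → rack 9 (remaining 2U)
20U → rack 10 (remaining 4U)
8U → rack 11 (remaining 16U)
11 racks × 24U = 264U; used 187U; unused 77U.

77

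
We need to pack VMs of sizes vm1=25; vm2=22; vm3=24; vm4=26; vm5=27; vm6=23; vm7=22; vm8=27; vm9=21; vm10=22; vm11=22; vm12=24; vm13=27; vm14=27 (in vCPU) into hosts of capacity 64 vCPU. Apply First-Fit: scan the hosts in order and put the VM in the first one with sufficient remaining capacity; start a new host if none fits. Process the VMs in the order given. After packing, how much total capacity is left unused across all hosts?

vm1 (25 vCPU) → host 1 (remaining 39 vCPU)
vm2 (22 vCPU) → host 1 (remaining 17 vCPU)
vm3 (24 vCPU) → host 2 (remaining 40 vCPU)
vm4 (26 vCPU) → host 2 (remaining 14 vCPU)
vm5 (27 vCPU) → host 3 (remaining 37 vCPU)
vm6 (23 vCPU) → host 3 (remaining 14 vCPU)
vm7 (22 vCPU) → host 4 (remaining 42 vCPU)
vm8 (27 vCPU) → host 4 (remaining 15 vCPU)
vm9 (21 vCPU) → host 5 (remaining 43 vCPU)
vm10 (22 vCPU) → host 5 (remaining 21 vCPU)
vm11 (22 vCPU) → host 6 (remaining 42 vCPU)
vm12 (24 vCPU) → host 6 (remaining 18 vCPU)
vm13 (27 vCPU) → host 7 (remaining 37 vCPU)
vm14 (27 vCPU) → host 7 (remaining 10 vCPU)
7 hosts × 64 vCPU = 448 vCPU; used 339 vCPU; unused 109 vCPU.

109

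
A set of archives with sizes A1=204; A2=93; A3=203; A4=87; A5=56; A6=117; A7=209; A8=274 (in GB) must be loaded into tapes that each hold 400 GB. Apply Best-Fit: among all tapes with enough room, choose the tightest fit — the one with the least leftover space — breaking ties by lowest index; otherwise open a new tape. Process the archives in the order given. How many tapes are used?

Put A1 (204 GB) in tape 1; 196 GB remain.
Put A2 (93 GB) in tape 1; 103 GB remain.
Put A3 (203 GB) in tape 2; 197 GB remain.
Put A4 (87 GB) in tape 1; 16 GB remain.
Put A5 (56 GB) in tape 2; 141 GB remain.
Put A6 (117 GB) in tape 2; 24 GB remain.
Put A7 (209 GB) in tape 3; 191 GB remain.
Put A8 (274 GB) in tape 4; 126 GB remain.
Final tapes: [204,93,87] [203,56,117] [209] [274].

4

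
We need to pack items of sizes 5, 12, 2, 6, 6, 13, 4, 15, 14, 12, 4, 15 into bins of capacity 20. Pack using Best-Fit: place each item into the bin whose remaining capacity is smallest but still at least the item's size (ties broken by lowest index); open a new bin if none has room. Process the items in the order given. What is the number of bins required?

Put 5 in bin 1; 15 remain.
Put 12 in bin 1; 3 remain.
Put 2 in bin 1; 1 remain.
Put 6 in bin 2; 14 remain.
Put 6 in bin 2; 8 remain.
Put 13 in bin 3; 7 remain.
Put 4 in bin 3; 3 remain.
Put 15 in bin 4; 5 remain.
Put 14 in bin 5; 6 remain.
Put 12 in bin 6; 8 remain.
Put 4 in bin 4; 1 remain.
Put 15 in bin 7; 5 remain.

7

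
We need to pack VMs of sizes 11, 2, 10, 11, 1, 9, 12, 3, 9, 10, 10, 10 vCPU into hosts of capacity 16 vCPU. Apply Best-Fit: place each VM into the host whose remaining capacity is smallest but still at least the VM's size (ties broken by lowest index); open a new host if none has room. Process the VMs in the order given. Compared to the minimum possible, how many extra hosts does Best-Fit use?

Best-Fit: [11,2,1] [10] [11] [9] [12,3] [9] [10] [10] [10] → 9 hosts.
9 VMs exceed 8 vCPU (half the capacity), and no two of those can share a host, so at least 9 hosts are needed.
So 9 is already optimal.

0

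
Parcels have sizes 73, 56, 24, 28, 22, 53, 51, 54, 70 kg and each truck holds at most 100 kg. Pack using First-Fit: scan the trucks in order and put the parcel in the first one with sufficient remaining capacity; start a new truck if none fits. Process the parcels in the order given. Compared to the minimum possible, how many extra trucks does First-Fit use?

First-Fit: [73,24] [56,28] [22,53] [51] [54] [70] → 6 trucks.
6 parcels exceed 50 kg (half the capacity), and no two of those can share a truck, so at least 6 trucks are needed.
So 6 is already optimal.

0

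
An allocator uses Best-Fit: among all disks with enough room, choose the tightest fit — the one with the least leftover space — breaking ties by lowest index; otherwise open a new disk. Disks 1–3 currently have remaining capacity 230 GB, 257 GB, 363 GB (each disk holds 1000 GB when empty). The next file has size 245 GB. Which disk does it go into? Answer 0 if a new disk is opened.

Disks with room: disk 2 (257 GB), disk 3 (363 GB).
Tightest fit is disk 2 with 257 GB free.

2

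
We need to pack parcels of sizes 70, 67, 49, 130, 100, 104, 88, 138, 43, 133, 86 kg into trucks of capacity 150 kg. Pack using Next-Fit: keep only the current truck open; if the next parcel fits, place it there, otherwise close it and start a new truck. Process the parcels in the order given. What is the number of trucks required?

truck 1: place 70 kg, 80 kg left
truck 1: place 67 kg, 13 kg left
truck 2: place 49 kg, 101 kg left
truck 3: place 130 kg, 20 kg left
truck 4: place 100 kg, 50 kg left
truck 5: place 104 kg, 46 kg left
truck 6: place 88 kg, 62 kg left
truck 7: place 138 kg, 12 kg left
truck 8: place 43 kg, 107 kg left
truck 9: place 133 kg, 17 kg left
truck 10: place 86 kg, 64 kg left

10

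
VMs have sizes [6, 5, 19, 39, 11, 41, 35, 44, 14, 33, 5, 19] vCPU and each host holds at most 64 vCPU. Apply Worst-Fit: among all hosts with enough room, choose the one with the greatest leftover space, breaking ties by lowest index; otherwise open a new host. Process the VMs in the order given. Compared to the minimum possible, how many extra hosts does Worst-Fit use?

1

Worst-Fit: [6,5,19,11] [39] [41] [35,14] [44] [33,5,19] → 6 hosts.
Total size 271 vCPU; any packing needs at least ⌈271/64⌉ = 5 hosts.
An optimal packing achieves that bound: [44,19] [41,19] [39,14,11] [35,6,5,5] [33] → 5 hosts.
Excess: 6 − 5 = 1.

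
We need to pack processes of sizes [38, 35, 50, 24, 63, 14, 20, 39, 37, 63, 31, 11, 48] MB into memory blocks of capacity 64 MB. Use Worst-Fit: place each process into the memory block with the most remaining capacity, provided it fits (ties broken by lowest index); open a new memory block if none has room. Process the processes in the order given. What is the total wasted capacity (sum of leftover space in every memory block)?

38 MB → memory block 1 (remaining 26 MB)
35 MB → memory block 2 (remaining 29 MB)
50 MB → memory block 3 (remaining 14 MB)
24 MB → memory block 2 (remaining 5 MB)
63 MB → memory block 4 (remaining 1 MB)
14 MB → memory block 1 (remaining 12 MB)
20 MB → memory block 5 (remaining 44 MB)
39 MB → memory block 5 (remaining 5 MB)
37 MB → memory block 6 (remaining 27 MB)
63 MB → memory block 7 (remaining 1 MB)
31 MB → memory block 8 (remaining 33 MB)
11 MB → memory block 8 (remaining 22 MB)
48 MB → memory block 9 (remaining 16 MB)
9 memory blocks × 64 MB = 576 MB; used 473 MB; unused 103 MB.

103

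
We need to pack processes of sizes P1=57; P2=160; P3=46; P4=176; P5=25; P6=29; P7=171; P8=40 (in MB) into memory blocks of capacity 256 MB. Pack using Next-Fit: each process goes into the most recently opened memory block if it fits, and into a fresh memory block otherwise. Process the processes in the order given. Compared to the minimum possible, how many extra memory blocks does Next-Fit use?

0

Next-Fit: [57,160] [46,176,25] [29,171,40] → 3 memory blocks.
Total size 704 MB; any packing needs at least ⌈704/256⌉ = 3 memory blocks.
So 3 is already optimal.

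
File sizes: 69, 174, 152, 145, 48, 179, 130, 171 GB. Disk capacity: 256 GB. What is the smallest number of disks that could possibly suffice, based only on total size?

5 disks

Total size = 69 + 174 + 152 + 145 + 48 + 179 + 130 + 171 = 1068 GB.
⌈1068 / 256⌉ = 5.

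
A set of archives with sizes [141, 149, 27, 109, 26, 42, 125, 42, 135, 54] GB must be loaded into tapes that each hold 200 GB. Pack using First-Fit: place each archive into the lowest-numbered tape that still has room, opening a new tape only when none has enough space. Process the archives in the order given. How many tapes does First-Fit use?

5

141 GB → tape 1 (remaining 59 GB)
149 GB → tape 2 (remaining 51 GB)
27 GB → tape 1 (remaining 32 GB)
109 GB → tape 3 (remaining 91 GB)
26 GB → tape 1 (remaining 6 GB)
42 GB → tape 2 (remaining 9 GB)
125 GB → tape 4 (remaining 75 GB)
42 GB → tape 3 (remaining 49 GB)
135 GB → tape 5 (remaining 65 GB)
54 GB → tape 4 (remaining 21 GB)
Final tapes: [141,27,26] [149,42] [109,42] [125,54] [135].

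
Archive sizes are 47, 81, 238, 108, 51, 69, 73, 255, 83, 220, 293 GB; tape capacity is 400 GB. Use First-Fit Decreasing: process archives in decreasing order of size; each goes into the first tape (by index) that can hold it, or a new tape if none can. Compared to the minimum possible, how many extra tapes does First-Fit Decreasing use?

0

First-Fit Decreasing: [293,83] [255,108] [238,81,73] [220,69,51,47] → 4 tapes.
Total size 1518 GB; any packing needs at least ⌈1518/400⌉ = 4 tapes.
So 4 is already optimal.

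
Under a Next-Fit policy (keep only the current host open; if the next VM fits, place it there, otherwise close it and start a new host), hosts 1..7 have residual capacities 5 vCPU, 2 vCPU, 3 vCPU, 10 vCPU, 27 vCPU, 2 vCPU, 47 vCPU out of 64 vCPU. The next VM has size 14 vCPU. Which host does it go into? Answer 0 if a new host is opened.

7

Next-Fit only looks at host 7, which has 47 vCPU free.
14 vCPU fits there.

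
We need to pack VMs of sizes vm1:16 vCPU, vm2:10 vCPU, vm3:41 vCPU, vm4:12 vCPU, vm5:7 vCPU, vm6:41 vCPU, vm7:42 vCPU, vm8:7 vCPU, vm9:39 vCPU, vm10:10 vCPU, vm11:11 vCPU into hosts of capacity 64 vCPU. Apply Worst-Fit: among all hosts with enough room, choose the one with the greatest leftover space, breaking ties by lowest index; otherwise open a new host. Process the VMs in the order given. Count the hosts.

5 hosts

vm1 (16 vCPU) → host 1 (remaining 48 vCPU)
vm2 (10 vCPU) → host 1 (remaining 38 vCPU)
vm3 (41 vCPU) → host 2 (remaining 23 vCPU)
vm4 (12 vCPU) → host 1 (remaining 26 vCPU)
vm5 (7 vCPU) → host 1 (remaining 19 vCPU)
vm6 (41 vCPU) → host 3 (remaining 23 vCPU)
vm7 (42 vCPU) → host 4 (remaining 22 vCPU)
vm8 (7 vCPU) → host 2 (remaining 16 vCPU)
vm9 (39 vCPU) → host 5 (remaining 25 vCPU)
vm10 (10 vCPU) → host 5 (remaining 15 vCPU)
vm11 (11 vCPU) → host 3 (remaining 12 vCPU)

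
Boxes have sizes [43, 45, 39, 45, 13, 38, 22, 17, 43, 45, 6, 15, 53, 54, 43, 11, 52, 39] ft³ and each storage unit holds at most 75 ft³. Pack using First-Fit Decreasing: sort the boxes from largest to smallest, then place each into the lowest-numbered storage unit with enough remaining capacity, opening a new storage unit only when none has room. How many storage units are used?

Sorted descending: 54, 53, 52, 45, 45, 45, 43, 43, 43, 39, 39, 38, 22, 17, 15, 13, 11, 6.
54 ft³ → storage unit 1 (remaining 21 ft³)
53 ft³ → storage unit 2 (remaining 22 ft³)
52 ft³ → storage unit 3 (remaining 23 ft³)
45 ft³ → storage unit 4 (remaining 30 ft³)
45 ft³ → storage unit 5 (remaining 30 ft³)
45 ft³ → storage unit 6 (remaining 30 ft³)
43 ft³ → storage unit 7 (remaining 32 ft³)
43 ft³ → storage unit 8 (remaining 32 ft³)
43 ft³ → storage unit 9 (remaining 32 ft³)
39 ft³ → storage unit 10 (remaining 36 ft³)
39 ft³ → storage unit 11 (remaining 36 ft³)
38 ft³ → storage unit 12 (remaining 37 ft³)
22 ft³ → storage unit 2 (remaining 0 ft³)
17 ft³ → storage unit 1 (remaining 4 ft³)
15 ft³ → storage unit 3 (remaining 8 ft³)
13 ft³ → storage unit 4 (remaining 17 ft³)
11 ft³ → storage unit 4 (remaining 6 ft³)
6 ft³ → storage unit 3 (remaining 2 ft³)

12 storage units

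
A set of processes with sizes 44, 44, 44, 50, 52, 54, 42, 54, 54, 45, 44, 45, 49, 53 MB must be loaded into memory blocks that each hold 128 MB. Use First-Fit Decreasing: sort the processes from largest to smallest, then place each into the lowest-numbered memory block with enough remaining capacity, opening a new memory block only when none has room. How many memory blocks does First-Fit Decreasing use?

Sorted descending: 54, 54, 54, 53, 52, 50, 49, 45, 45, 44, 44, 44, 44, 42.
memory block 1: place 54 MB, 74 MB left
memory block 1: place 54 MB, 20 MB left
memory block 2: place 54 MB, 74 MB left
memory block 2: place 53 MB, 21 MB left
memory block 3: place 52 MB, 76 MB left
memory block 3: place 50 MB, 26 MB left
memory block 4: place 49 MB, 79 MB left
memory block 4: place 45 MB, 34 MB left
memory block 5: place 45 MB, 83 MB left
memory block 5: place 44 MB, 39 MB left
memory block 6: place 44 MB, 84 MB left
memory block 6: place 44 MB, 40 MB left
memory block 7: place 44 MB, 84 MB left
memory block 7: place 42 MB, 42 MB left
Final memory blocks: [54,54] [54,53] [52,50] [49,45] [45,44] [44,44] [44,42].

7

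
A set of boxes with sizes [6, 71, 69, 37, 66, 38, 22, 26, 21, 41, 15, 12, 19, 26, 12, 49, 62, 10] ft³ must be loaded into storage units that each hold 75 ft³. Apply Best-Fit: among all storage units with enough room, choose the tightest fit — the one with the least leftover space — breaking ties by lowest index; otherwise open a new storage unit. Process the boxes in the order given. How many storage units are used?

6 ft³ → storage unit 1 (remaining 69 ft³)
71 ft³ → storage unit 2 (remaining 4 ft³)
69 ft³ → storage unit 1 (remaining 0 ft³)
37 ft³ → storage unit 3 (remaining 38 ft³)
66 ft³ → storage unit 4 (remaining 9 ft³)
38 ft³ → storage unit 3 (remaining 0 ft³)
22 ft³ → storage unit 5 (remaining 53 ft³)
26 ft³ → storage unit 5 (remaining 27 ft³)
21 ft³ → storage unit 5 (remaining 6 ft³)
41 ft³ → storage unit 6 (remaining 34 ft³)
15 ft³ → storage unit 6 (remaining 19 ft³)
12 ft³ → storage unit 6 (remaining 7 ft³)
19 ft³ → storage unit 7 (remaining 56 ft³)
26 ft³ → storage unit 7 (remaining 30 ft³)
12 ft³ → storage unit 7 (remaining 18 ft³)
49 ft³ → storage unit 8 (remaining 26 ft³)
62 ft³ → storage unit 9 (remaining 13 ft³)
10 ft³ → storage unit 9 (remaining 3 ft³)

9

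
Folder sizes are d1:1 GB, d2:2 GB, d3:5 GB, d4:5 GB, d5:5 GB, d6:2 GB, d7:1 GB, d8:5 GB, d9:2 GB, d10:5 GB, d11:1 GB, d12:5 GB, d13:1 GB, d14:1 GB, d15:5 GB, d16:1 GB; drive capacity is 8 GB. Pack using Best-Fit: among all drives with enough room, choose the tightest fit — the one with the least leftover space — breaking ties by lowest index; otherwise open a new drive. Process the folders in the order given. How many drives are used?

Put d1 (1 GB) in drive 1; 7 GB remain.
Put d2 (2 GB) in drive 1; 5 GB remain.
Put d3 (5 GB) in drive 1; 0 GB remain.
Put d4 (5 GB) in drive 2; 3 GB remain.
Put d5 (5 GB) in drive 3; 3 GB remain.
Put d6 (2 GB) in drive 2; 1 GB remain.
Put d7 (1 GB) in drive 2; 0 GB remain.
Put d8 (5 GB) in drive 4; 3 GB remain.
Put d9 (2 GB) in drive 3; 1 GB remain.
Put d10 (5 GB) in drive 5; 3 GB remain.
Put d11 (1 GB) in drive 3; 0 GB remain.
Put d12 (5 GB) in drive 6; 3 GB remain.
Put d13 (1 GB) in drive 4; 2 GB remain.
Put d14 (1 GB) in drive 4; 1 GB remain.
Put d15 (5 GB) in drive 7; 3 GB remain.
Put d16 (1 GB) in drive 4; 0 GB remain.
Final drives: [1,2,5] [5,2,1] [5,2,1] [5,1,1,1] [5] [5] [5].

7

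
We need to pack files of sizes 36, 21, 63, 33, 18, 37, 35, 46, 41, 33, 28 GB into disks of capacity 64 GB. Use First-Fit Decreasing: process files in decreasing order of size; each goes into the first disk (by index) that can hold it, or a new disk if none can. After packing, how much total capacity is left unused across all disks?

Sorted descending: 63, 46, 41, 37, 36, 35, 33, 33, 28, 21, 18.
Put 63 GB in disk 1; 1 GB remain.
Put 46 GB in disk 2; 18 GB remain.
Put 41 GB in disk 3; 23 GB remain.
Put 37 GB in disk 4; 27 GB remain.
Put 36 GB in disk 5; 28 GB remain.
Put 35 GB in disk 6; 29 GB remain.
Put 33 GB in disk 7; 31 GB remain.
Put 33 GB in disk 8; 31 GB remain.
Put 28 GB in disk 5; 0 GB remain.
Put 21 GB in disk 3; 2 GB remain.
Put 18 GB in disk 2; 0 GB remain.
8 disks × 64 GB = 512 GB; used 391 GB; unused 121 GB.

121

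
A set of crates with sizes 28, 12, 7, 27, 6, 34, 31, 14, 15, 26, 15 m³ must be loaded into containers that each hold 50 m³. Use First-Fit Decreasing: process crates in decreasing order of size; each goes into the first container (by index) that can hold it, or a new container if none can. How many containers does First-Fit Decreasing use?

5

Sorted descending: 34, 31, 28, 27, 26, 15, 15, 14, 12, 7, 6.
container 1: place 34 m³, 16 m³ left
container 2: place 31 m³, 19 m³ left
container 3: place 28 m³, 22 m³ left
container 4: place 27 m³, 23 m³ left
container 5: place 26 m³, 24 m³ left
container 1: place 15 m³, 1 m³ left
container 2: place 15 m³, 4 m³ left
container 3: place 14 m³, 8 m³ left
container 4: place 12 m³, 11 m³ left
container 3: place 7 m³, 1 m³ left
container 4: place 6 m³, 5 m³ left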